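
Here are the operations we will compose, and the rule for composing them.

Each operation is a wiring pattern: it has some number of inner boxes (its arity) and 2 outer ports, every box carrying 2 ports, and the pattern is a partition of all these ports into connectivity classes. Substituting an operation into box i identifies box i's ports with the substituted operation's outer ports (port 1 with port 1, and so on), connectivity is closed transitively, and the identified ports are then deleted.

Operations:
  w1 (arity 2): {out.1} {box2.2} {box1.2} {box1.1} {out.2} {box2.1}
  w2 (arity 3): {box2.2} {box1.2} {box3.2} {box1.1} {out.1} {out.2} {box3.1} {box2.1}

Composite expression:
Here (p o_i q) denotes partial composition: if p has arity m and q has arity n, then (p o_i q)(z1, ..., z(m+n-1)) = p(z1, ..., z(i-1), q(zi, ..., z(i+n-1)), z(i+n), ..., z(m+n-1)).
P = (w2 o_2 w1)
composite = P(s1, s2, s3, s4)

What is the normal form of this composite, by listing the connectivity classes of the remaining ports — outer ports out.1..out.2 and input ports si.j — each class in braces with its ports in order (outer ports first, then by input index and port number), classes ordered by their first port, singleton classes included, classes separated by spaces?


{out.1} {out.2} {s1.1} {s1.2} {s2.1} {s2.2} {s3.1} {s3.2} {s4.1} {s4.2}

Treat the ports identified at w2 as solder joints: merge, then drop.
after w1, the pattern on (s2, s3) reads {out.1} {out.2} {s2.1} {s2.2} {s3.1} {s3.2} (out.j = its outer ports)
after w2, the pattern on (s1, s2, s3, s4) reads {out.1} {out.2} {s1.1} {s1.2} {s2.1} {s2.2} {s3.1} {s3.2} {s4.1} {s4.2} (out.j = its outer ports)


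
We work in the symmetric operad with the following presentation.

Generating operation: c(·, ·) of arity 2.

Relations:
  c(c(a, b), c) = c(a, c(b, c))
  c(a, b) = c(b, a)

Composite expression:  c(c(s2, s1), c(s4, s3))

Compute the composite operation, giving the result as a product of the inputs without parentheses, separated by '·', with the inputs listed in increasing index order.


s1 · s2 · s3 · s4


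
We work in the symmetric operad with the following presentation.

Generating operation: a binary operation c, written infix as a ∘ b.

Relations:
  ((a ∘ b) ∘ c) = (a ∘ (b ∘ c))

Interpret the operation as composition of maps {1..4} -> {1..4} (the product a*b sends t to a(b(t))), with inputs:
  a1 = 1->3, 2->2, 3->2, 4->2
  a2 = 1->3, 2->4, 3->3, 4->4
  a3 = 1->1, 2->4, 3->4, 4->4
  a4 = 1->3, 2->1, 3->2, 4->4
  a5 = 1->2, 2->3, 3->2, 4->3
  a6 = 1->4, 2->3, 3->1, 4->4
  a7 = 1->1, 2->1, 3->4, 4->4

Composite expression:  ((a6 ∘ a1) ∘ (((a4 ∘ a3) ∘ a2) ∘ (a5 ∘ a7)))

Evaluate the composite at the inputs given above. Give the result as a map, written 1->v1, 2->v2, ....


1->3, 2->3, 3->3, 4->3

(a6 ∘ a1) = 1->1, 2->3, 3->3, 4->3
(a4 ∘ a3) = 1->3, 2->4, 3->4, 4->4
((a4 ∘ a3) ∘ a2) = 1->4, 2->4, 3->4, 4->4
(a5 ∘ a7) = 1->2, 2->2, 3->3, 4->3
(((a4 ∘ a3) ∘ a2) ∘ (a5 ∘ a7)) = 1->4, 2->4, 3->4, 4->4
((a6 ∘ a1) ∘ (((a4 ∘ a3) ∘ a2) ∘ (a5 ∘ a7))) = 1->3, 2->3, 3->3, 4->3


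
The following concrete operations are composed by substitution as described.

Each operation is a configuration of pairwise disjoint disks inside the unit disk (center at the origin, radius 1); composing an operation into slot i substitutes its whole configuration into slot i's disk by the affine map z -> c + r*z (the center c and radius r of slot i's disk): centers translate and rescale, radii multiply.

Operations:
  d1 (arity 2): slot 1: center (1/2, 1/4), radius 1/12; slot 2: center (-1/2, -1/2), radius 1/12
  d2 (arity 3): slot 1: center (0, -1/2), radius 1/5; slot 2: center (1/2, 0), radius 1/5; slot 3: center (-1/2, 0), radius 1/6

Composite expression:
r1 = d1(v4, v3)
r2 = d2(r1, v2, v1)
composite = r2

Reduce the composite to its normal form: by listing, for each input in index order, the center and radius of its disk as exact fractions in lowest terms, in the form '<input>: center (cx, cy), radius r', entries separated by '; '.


v1: center (-1/2, 0), radius 1/6; v2: center (1/2, 0), radius 1/5; v3: center (-1/10, -3/5), radius 1/60; v4: center (1/10, -9/20), radius 1/60

Nesting under d2 composes maps z -> c + r*z down each v-path.
v4 passes through 2 substitutions, ending at center (1/10, -9/20), radius 1/60
v3 passes through 2 substitutions, ending at center (-1/10, -3/5), radius 1/60
v2 passes through 1 substitution, ending at center (1/2, 0), radius 1/5
v1 passes through 1 substitution, ending at center (-1/2, 0), radius 1/6


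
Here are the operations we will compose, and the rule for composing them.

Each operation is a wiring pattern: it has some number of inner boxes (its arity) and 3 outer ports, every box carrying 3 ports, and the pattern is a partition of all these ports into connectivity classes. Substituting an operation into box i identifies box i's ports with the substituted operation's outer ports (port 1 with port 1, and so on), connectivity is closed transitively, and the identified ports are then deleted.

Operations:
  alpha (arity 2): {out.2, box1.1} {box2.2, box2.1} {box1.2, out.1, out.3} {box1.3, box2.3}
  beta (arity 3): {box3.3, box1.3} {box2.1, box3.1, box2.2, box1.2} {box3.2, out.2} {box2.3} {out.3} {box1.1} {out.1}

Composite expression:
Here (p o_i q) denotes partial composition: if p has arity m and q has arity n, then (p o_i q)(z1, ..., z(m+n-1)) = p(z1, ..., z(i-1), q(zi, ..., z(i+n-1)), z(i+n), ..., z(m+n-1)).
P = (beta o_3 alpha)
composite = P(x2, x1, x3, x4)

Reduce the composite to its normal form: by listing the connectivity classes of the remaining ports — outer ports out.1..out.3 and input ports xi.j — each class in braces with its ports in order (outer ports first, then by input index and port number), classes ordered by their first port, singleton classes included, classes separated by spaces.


After gluing at beta, chains via deleted ports link the x-ports.
the subtree at alpha composes to {out.1, out.3, x3.2} {out.2, x3.1} {x3.3, x4.3} {x4.1, x4.2} on (x3, x4); out.j = own outer ports
the subtree at beta composes to {out.1} {out.2, x3.1} {out.3} {x1.1, x1.2, x2.2, x2.3, x3.2} {x1.3} {x2.1} {x3.3, x4.3} {x4.1, x4.2} on (x2, x1, x3, x4); out.j = own outer ports

{out.1} {out.2, x3.1} {out.3} {x1.1, x1.2, x2.2, x2.3, x3.2} {x1.3} {x2.1} {x3.3, x4.3} {x4.1, x4.2}


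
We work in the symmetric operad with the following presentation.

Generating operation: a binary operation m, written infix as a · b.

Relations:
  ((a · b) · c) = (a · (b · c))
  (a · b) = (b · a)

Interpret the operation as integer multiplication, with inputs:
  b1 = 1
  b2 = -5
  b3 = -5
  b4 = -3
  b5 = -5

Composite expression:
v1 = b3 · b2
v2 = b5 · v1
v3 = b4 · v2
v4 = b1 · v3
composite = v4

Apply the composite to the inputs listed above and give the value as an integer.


375

(b3 · b2) = 25
(b5 · (b3 · b2)) = -125
(b4 · (b5 · (b3 · b2))) = 375
(b1 · (b4 · (b5 · (b3 · b2)))) = 375


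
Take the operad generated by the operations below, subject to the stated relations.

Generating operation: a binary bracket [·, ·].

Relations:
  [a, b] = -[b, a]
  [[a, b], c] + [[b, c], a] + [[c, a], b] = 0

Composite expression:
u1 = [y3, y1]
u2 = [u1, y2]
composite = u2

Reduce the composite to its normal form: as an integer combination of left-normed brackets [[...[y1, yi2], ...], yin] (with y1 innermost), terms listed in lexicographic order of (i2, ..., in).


A multilinear Lie element is pinned by y1-initial words (y1 innermost).
Composite bracket: [[y3, y1], y2]
Expanding via [a, b] = ab - ba: 4 signed words (2^2 = 4).
Collect the words opening with y1:
  from y1y3y2, sign -1: term -[[y1, y3], y2]

-[[y1, y3], y2]


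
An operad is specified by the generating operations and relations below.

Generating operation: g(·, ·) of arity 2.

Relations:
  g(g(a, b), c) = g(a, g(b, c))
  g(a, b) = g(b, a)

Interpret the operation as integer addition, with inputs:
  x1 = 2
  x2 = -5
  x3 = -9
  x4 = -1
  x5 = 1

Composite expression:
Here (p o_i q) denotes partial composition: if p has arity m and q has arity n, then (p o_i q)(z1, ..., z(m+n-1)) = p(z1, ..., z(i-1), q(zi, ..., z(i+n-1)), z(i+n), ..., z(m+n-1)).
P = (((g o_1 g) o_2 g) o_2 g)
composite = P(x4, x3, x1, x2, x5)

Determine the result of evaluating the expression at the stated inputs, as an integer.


-12

g(x3, x1) = -7
g(g(x3, x1), x2) = -12
g(x4, g(g(x3, x1), x2)) = -13
g(g(x4, g(g(x3, x1), x2)), x5) = -12


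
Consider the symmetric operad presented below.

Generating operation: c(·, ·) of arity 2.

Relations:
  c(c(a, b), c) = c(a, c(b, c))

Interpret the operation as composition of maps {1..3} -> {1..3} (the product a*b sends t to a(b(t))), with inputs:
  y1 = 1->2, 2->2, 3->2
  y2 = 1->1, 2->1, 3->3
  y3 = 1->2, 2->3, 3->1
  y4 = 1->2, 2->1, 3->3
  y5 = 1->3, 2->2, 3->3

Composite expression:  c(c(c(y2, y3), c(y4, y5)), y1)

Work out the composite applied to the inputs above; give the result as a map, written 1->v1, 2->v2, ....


1->1, 2->1, 3->1

c(y2, y3) = 1->1, 2->3, 3->1
c(y4, y5) = 1->3, 2->1, 3->3
c(c(y2, y3), c(y4, y5)) = 1->1, 2->1, 3->1
c(c(c(y2, y3), c(y4, y5)), y1) = 1->1, 2->1, 3->1


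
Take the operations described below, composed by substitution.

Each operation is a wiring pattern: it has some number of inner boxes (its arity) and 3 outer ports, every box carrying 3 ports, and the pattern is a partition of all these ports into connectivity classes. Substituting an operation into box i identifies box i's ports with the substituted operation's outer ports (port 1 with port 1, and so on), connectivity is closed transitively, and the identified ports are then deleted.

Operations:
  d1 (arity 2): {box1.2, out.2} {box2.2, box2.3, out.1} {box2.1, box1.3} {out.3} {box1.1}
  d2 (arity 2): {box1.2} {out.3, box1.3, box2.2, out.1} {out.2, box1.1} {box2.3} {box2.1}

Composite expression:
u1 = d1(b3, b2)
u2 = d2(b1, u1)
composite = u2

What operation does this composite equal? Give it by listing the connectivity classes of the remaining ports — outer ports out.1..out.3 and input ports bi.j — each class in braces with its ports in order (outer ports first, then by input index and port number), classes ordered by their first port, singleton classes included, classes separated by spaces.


{out.1, out.3, b1.3, b3.2} {out.2, b1.1} {b1.2} {b2.1, b3.3} {b2.2, b2.3} {b3.1}


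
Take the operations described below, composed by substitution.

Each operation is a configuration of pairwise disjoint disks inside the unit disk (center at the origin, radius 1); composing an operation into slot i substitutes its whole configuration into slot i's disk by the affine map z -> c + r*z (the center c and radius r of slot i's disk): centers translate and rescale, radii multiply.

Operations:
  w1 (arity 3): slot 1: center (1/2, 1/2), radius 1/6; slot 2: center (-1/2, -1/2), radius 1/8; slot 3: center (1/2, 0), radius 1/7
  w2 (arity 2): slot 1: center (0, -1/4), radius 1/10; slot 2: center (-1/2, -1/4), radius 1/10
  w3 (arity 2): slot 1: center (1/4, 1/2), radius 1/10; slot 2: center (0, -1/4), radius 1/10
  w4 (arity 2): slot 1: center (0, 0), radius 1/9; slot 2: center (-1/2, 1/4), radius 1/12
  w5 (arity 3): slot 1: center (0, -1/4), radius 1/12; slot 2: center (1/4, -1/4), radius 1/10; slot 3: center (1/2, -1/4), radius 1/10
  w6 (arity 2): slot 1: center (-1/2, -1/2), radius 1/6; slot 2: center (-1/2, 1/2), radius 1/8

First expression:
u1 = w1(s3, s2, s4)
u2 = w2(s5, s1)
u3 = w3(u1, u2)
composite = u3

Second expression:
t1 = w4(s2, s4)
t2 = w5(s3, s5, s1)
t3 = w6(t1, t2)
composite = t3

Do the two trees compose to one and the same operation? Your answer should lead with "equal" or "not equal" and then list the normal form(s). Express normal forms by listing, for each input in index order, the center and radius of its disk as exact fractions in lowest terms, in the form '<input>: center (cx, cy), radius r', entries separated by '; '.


not equal: they reduce to s1: center (-1/20, -11/40), radius 1/100; s2: center (1/5, 9/20), radius 1/80; s3: center (3/10, 11/20), radius 1/60; s4: center (3/10, 1/2), radius 1/70; s5: center (0, -11/40), radius 1/100 and s1: center (-7/16, 15/32), radius 1/80; s2: center (-1/2, -1/2), radius 1/54; s3: center (-1/2, 15/32), radius 1/96; s4: center (-7/12, -11/24), radius 1/72; s5: center (-15/32, 15/32), radius 1/80

The first composite normalizes to s1: center (-1/20, -11/40), radius 1/100; s2: center (1/5, 9/20), radius 1/80; s3: center (3/10, 11/20), radius 1/60; s4: center (3/10, 1/2), radius 1/70; s5: center (0, -11/40), radius 1/100
The second composite normalizes to s1: center (-7/16, 15/32), radius 1/80; s2: center (-1/2, -1/2), radius 1/54; s3: center (-1/2, 15/32), radius 1/96; s4: center (-7/12, -11/24), radius 1/72; s5: center (-15/32, 15/32), radius 1/80
They disagree, so not equal.


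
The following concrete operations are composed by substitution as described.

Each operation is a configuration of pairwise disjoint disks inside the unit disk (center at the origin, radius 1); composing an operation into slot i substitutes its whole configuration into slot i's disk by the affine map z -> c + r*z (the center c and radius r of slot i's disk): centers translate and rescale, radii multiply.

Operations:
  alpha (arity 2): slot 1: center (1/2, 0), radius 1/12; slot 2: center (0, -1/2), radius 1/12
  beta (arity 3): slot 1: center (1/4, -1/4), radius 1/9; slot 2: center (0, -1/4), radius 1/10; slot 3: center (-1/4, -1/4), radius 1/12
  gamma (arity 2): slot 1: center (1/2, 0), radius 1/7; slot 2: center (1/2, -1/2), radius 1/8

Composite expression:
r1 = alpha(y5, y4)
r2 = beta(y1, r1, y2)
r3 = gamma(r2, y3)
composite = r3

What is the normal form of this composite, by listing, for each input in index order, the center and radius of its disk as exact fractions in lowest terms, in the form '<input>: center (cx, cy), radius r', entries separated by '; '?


y1: center (15/28, -1/28), radius 1/63; y2: center (13/28, -1/28), radius 1/84; y3: center (1/2, -1/2), radius 1/8; y4: center (1/2, -3/70), radius 1/840; y5: center (71/140, -1/28), radius 1/840


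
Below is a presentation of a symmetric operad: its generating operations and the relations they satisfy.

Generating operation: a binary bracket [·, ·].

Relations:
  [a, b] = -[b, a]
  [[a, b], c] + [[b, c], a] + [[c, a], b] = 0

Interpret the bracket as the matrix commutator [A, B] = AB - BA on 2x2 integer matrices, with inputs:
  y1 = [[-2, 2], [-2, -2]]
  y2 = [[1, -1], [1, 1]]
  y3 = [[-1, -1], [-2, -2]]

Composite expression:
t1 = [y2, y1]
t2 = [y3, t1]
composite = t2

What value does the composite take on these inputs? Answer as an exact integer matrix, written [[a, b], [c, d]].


[[0, 0], [0, 0]]


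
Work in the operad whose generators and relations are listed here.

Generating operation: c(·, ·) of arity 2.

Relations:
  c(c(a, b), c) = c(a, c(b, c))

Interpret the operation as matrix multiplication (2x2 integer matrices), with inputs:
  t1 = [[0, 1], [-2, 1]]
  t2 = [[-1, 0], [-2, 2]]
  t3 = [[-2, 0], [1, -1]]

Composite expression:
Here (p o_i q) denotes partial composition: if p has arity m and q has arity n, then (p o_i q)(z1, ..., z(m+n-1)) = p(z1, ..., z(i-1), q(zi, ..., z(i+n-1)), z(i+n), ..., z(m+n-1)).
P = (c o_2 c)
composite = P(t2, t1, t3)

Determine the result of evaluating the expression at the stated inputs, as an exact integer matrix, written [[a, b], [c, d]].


[[-1, 1], [8, 0]]

c(t1, t3) = [[1, -1], [5, -1]]
c(t2, c(t1, t3)) = [[-1, 1], [8, 0]]


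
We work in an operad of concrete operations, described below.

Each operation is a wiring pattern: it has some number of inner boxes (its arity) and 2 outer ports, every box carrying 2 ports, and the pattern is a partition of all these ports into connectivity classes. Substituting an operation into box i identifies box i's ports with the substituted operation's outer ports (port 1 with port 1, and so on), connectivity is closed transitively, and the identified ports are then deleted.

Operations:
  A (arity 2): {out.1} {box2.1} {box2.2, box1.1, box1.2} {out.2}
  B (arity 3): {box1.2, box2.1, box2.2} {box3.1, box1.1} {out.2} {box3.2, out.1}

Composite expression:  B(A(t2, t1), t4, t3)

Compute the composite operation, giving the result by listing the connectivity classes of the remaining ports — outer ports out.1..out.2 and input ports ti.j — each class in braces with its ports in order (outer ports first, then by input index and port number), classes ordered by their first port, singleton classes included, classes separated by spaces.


Reachability decides: close wires over B-identified ports.
the subtree at A composes to {out.1} {out.2} {t1.1} {t1.2, t2.1, t2.2} on (t2, t1); out.j = own outer ports
the subtree at B composes to {out.1, t3.2} {out.2} {t1.1} {t1.2, t2.1, t2.2} {t3.1} {t4.1, t4.2} on (t2, t1, t4, t3); out.j = own outer ports

{out.1, t3.2} {out.2} {t1.1} {t1.2, t2.1, t2.2} {t3.1} {t4.1, t4.2}


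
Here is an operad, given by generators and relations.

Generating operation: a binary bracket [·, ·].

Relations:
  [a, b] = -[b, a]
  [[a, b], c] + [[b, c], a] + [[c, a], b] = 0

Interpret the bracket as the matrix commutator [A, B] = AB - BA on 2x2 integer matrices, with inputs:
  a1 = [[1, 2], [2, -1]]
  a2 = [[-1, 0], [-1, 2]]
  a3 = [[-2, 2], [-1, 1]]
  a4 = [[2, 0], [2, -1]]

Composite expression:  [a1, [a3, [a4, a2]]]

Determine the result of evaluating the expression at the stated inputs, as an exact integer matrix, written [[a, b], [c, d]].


[a4, a2] = [[0, 0], [-3, 0]]
[a3, [a4, a2]] = [[-6, 0], [-9, 6]]
[a1, [a3, [a4, a2]]] = [[-18, 24], [-6, 18]]

[[-18, 24], [-6, 18]]


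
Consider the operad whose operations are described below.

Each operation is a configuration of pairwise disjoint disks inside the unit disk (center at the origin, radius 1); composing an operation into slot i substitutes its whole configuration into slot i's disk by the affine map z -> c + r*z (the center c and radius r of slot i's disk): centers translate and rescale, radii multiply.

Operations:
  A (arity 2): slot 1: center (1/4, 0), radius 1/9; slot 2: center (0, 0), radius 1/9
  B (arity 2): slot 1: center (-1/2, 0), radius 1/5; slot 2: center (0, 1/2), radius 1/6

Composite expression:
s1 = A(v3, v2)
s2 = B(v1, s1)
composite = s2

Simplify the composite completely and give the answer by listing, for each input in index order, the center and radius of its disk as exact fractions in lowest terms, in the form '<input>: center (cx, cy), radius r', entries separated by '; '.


Nesting under B composes maps z -> c + r*z down each v-path.
v1 passes through 1 substitution, ending at center (-1/2, 0), radius 1/5
v3 passes through 2 substitutions, ending at center (1/24, 1/2), radius 1/54
v2 passes through 2 substitutions, ending at center (0, 1/2), radius 1/54

v1: center (-1/2, 0), radius 1/5; v2: center (0, 1/2), radius 1/54; v3: center (1/24, 1/2), radius 1/54


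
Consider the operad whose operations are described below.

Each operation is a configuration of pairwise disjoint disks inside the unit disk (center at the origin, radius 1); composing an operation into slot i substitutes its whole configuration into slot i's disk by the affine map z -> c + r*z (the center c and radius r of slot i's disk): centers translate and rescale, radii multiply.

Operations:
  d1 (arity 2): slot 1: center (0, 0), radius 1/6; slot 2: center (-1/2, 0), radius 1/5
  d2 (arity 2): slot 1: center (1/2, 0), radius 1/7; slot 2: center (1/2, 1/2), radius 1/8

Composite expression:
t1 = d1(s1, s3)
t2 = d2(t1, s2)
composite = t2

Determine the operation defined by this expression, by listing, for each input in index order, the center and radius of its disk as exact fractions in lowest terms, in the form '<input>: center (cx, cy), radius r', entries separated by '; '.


Only the slot chain above each s matters under d2; compose those maps.
s1: after 2 affine steps, its disk has center (1/2, 0), radius 1/42
s3: after 2 affine steps, its disk has center (3/7, 0), radius 1/35
s2: after 1 affine step, its disk has center (1/2, 1/2), radius 1/8

s1: center (1/2, 0), radius 1/42; s2: center (1/2, 1/2), radius 1/8; s3: center (3/7, 0), radius 1/35


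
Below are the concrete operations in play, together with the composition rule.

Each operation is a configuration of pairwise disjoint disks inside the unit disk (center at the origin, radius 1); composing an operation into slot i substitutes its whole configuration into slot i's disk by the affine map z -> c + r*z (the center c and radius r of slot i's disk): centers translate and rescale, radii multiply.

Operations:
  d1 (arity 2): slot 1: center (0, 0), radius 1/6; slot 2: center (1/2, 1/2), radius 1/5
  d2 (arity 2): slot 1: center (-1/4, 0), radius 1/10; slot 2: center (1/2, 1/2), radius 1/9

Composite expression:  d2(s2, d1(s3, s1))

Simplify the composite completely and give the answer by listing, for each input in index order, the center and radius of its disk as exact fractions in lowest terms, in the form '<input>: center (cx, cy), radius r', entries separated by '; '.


Below d2, radii multiply path by path; the s-disk centers shift.
s2 passes through 1 substitution, ending at center (-1/4, 0), radius 1/10
s3 passes through 2 substitutions, ending at center (1/2, 1/2), radius 1/54
s1 passes through 2 substitutions, ending at center (5/9, 5/9), radius 1/45

s1: center (5/9, 5/9), radius 1/45; s2: center (-1/4, 0), radius 1/10; s3: center (1/2, 1/2), radius 1/54


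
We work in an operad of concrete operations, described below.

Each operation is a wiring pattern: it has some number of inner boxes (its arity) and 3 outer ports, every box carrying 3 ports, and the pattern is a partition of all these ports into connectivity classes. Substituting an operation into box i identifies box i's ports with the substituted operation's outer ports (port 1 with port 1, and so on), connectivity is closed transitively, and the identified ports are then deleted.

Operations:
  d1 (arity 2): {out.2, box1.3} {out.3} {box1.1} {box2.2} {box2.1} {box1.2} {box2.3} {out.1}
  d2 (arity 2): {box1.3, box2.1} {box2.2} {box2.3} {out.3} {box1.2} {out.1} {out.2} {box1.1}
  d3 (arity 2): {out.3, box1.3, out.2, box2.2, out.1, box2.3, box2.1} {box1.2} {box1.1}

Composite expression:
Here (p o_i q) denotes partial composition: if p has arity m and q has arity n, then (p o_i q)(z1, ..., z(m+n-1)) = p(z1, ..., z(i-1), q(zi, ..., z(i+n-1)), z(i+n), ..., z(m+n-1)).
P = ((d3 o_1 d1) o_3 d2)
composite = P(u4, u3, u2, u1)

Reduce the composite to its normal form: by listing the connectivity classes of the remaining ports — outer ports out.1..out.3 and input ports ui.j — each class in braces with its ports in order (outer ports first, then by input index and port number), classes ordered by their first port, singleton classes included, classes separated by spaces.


Connectivity passes through glued d3-boundaries; trace each wire chain.
the subtree at d1 composes to {out.1} {out.2, u4.3} {out.3} {u3.1} {u3.2} {u3.3} {u4.1} {u4.2} on (u4, u3); out.j = own outer ports
the subtree at d2 composes to {out.1} {out.2} {out.3} {u1.1, u2.3} {u1.2} {u1.3} {u2.1} {u2.2} on (u2, u1); out.j = own outer ports
the subtree at d3 composes to {out.1, out.2, out.3} {u1.1, u2.3} {u1.2} {u1.3} {u2.1} {u2.2} {u3.1} {u3.2} {u3.3} {u4.1} {u4.2} {u4.3} on (u4, u3, u2, u1); out.j = own outer ports

{out.1, out.2, out.3} {u1.1, u2.3} {u1.2} {u1.3} {u2.1} {u2.2} {u3.1} {u3.2} {u3.3} {u4.1} {u4.2} {u4.3}


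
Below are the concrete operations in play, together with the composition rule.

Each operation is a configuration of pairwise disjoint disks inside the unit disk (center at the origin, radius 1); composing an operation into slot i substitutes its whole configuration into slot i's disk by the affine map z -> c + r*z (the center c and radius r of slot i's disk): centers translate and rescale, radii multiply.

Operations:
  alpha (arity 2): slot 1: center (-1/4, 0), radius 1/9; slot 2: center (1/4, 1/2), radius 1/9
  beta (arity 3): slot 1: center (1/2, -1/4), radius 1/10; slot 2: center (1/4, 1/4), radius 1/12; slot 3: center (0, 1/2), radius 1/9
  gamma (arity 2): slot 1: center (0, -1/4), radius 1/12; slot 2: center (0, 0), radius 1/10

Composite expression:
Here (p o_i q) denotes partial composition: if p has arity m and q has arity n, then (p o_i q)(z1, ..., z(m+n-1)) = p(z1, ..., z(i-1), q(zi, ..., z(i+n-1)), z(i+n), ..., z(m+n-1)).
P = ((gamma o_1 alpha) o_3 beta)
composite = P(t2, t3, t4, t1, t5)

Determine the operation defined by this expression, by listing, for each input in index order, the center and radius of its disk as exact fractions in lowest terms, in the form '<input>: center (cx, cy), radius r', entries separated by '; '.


t1: center (1/40, 1/40), radius 1/120; t2: center (-1/48, -1/4), radius 1/108; t3: center (1/48, -5/24), radius 1/108; t4: center (1/20, -1/40), radius 1/100; t5: center (0, 1/20), radius 1/90

Below gamma, radii multiply path by path; the t-disk centers shift.
t2: after 2 affine steps, its disk has center (-1/48, -1/4), radius 1/108
t3: after 2 affine steps, its disk has center (1/48, -5/24), radius 1/108
t4: after 2 affine steps, its disk has center (1/20, -1/40), radius 1/100
t1: after 2 affine steps, its disk has center (1/40, 1/40), radius 1/120
t5: after 2 affine steps, its disk has center (0, 1/20), radius 1/90


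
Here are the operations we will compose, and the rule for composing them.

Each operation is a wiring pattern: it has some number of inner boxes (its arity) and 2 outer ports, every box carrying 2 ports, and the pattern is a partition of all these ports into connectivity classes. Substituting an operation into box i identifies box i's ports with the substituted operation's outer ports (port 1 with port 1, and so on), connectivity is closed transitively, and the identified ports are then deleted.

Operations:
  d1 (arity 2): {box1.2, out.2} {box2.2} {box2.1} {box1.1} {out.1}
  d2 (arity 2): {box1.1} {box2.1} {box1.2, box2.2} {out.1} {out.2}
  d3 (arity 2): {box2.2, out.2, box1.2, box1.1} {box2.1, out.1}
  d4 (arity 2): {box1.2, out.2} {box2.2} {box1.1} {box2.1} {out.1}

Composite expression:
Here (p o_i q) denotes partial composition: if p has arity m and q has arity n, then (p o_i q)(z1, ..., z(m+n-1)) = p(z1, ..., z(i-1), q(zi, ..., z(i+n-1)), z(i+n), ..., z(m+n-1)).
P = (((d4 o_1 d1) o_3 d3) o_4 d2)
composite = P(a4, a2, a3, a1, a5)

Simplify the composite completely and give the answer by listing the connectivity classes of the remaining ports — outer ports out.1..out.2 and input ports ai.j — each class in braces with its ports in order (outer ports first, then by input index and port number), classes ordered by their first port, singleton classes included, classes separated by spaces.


{out.1} {out.2, a4.2} {a1.1} {a1.2, a5.2} {a2.1} {a2.2} {a3.1, a3.2} {a4.1} {a5.1}


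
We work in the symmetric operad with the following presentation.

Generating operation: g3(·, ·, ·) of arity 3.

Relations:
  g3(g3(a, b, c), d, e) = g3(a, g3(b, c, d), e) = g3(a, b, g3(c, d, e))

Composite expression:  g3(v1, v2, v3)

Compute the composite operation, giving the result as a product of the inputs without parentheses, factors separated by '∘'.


v1 ∘ v2 ∘ v3

Associativity of g3 dissolves the nesting; only the v-input order survives.
g3(v1, v2, v3) linearizes to v1 ∘ v2 ∘ v3


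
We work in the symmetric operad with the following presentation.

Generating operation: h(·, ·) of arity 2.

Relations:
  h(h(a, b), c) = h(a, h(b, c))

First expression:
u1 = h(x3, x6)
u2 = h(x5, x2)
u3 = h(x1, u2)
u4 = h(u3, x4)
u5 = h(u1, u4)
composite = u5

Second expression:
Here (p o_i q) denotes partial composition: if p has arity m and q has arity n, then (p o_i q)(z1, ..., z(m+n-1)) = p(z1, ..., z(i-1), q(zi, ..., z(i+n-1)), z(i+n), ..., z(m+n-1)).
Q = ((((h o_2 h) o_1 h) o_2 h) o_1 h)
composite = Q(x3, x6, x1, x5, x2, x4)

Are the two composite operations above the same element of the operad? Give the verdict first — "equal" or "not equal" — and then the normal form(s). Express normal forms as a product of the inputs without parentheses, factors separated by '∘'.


equal; the common form is x3 ∘ x6 ∘ x1 ∘ x5 ∘ x2 ∘ x4

Reducing the first expression gives x3 ∘ x6 ∘ x1 ∘ x5 ∘ x2 ∘ x4
Reducing the second expression gives x3 ∘ x6 ∘ x1 ∘ x5 ∘ x2 ∘ x4
The normal forms match — equal.


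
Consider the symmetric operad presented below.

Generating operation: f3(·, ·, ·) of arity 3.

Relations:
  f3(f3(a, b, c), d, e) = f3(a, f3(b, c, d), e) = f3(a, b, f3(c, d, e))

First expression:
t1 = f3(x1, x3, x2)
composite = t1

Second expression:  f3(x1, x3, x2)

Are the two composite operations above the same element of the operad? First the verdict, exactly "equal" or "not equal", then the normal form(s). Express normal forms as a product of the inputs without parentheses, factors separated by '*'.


equal: each reduces to x1 * x3 * x2

Reducing the first expression gives x1 * x3 * x2
Reducing the second expression gives x1 * x3 * x2
The forms coincide; equal.


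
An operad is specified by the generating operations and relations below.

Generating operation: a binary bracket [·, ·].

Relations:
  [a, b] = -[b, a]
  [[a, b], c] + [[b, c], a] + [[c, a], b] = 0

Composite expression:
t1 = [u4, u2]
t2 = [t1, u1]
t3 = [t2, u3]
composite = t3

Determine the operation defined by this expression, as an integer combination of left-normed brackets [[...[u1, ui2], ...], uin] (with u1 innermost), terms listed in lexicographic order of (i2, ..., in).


[[[u1, u2], u4], u3] - [[[u1, u4], u2], u3]

In the tensor algebra, words opening u1 carry the u1-anchored form.
Composite bracket: [[[u4, u2], u1], u3]
Expanding via [a, b] = ab - ba: 8 signed words (2^3 = 8).
Coefficients come from the u1-initial words:
  u1u2u4u3 (sign +1) contributes +[[[u1, u2], u4], u3]
  u1u4u2u3 (sign -1) contributes -[[[u1, u4], u2], u3]


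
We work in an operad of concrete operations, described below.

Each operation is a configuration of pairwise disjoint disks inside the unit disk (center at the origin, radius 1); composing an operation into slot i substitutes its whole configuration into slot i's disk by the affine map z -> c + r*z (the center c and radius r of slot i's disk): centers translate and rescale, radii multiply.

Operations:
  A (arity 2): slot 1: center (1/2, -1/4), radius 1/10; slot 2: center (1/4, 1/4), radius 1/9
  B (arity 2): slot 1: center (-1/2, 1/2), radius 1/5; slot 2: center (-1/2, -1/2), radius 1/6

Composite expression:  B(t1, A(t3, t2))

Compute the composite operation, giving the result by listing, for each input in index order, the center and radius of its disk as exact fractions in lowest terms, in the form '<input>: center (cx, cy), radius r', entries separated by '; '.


t1: center (-1/2, 1/2), radius 1/5; t2: center (-11/24, -11/24), radius 1/54; t3: center (-5/12, -13/24), radius 1/60

Affine substitution under B: radii multiply and t-centers shift.
for t1, the 1-step affine chain lands on center (-1/2, 1/2), radius 1/5
for t3, the 2-step affine chain lands on center (-5/12, -13/24), radius 1/60
for t2, the 2-step affine chain lands on center (-11/24, -11/24), radius 1/54


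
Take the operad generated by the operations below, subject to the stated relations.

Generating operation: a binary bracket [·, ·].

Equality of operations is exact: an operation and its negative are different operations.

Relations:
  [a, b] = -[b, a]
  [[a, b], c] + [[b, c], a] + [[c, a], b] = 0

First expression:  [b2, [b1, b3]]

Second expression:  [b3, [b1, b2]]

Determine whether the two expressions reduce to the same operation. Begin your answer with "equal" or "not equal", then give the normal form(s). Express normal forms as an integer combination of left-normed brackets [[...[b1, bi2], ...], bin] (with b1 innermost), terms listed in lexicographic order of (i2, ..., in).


The first expression, normalized: -[[b1, b3], b2]
The second expression, normalized: -[[b1, b2], b3]
Different reductions; not equal.

not equal; first: -[[b1, b3], b2]; second: -[[b1, b2], b3]


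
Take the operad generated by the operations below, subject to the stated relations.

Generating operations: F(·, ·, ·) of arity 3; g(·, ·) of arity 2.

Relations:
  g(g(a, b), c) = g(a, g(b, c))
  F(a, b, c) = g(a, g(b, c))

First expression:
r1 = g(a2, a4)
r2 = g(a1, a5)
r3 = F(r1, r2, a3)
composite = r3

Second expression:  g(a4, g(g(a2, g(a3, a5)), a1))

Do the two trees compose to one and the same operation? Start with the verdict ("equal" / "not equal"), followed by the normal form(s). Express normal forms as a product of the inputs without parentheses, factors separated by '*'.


not equal; the first gives a2 * a4 * a1 * a5 * a3 and the second a4 * a2 * a3 * a5 * a1


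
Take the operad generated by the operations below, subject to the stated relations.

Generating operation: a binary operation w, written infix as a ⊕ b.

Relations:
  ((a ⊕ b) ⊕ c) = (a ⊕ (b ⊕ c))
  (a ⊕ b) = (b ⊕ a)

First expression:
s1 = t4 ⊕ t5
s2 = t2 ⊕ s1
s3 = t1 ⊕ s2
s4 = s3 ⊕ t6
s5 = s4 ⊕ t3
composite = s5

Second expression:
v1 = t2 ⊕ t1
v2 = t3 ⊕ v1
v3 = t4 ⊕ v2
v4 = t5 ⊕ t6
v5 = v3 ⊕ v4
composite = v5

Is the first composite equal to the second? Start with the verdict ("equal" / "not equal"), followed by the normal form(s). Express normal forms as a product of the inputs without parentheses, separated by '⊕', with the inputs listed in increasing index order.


equal: each reduces to t1 ⊕ t2 ⊕ t3 ⊕ t4 ⊕ t5 ⊕ t6

The first expression reduces to t1 ⊕ t2 ⊕ t3 ⊕ t4 ⊕ t5 ⊕ t6
The second expression reduces to t1 ⊕ t2 ⊕ t3 ⊕ t4 ⊕ t5 ⊕ t6
The forms coincide; equal.


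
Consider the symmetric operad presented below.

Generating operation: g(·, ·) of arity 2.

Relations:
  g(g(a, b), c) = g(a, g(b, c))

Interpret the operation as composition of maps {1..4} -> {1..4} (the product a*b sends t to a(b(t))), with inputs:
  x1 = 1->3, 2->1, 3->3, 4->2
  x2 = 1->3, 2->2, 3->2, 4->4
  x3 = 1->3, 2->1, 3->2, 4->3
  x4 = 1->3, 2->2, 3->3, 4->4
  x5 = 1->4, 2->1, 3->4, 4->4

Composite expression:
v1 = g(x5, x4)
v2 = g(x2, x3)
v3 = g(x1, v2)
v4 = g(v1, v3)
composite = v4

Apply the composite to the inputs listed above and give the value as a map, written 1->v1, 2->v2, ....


1->4, 2->4, 3->4, 4->4

g(x5, x4) = 1->4, 2->1, 3->4, 4->4
g(x2, x3) = 1->2, 2->3, 3->2, 4->2
g(x1, g(x2, x3)) = 1->1, 2->3, 3->1, 4->1
g(g(x5, x4), g(x1, g(x2, x3))) = 1->4, 2->4, 3->4, 4->4


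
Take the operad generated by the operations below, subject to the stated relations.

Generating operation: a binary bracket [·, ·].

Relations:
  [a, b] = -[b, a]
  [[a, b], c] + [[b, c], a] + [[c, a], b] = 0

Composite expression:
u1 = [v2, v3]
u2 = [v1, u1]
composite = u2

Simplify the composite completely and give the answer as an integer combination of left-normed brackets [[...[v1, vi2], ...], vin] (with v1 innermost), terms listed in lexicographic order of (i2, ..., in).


[[v1, v2], v3] - [[v1, v3], v2]

A multilinear Lie element is pinned by v1-initial words (v1 innermost).
Composite bracket: [v1, [v2, v3]]
Expanding via [a, b] = ab - ba: 4 signed words (2^2 = 4).
Keep just the words that open with v1:
  sign of v1v2v3 is +1, so it contributes +[[v1, v2], v3]
  sign of v1v3v2 is -1, so it contributes -[[v1, v3], v2]


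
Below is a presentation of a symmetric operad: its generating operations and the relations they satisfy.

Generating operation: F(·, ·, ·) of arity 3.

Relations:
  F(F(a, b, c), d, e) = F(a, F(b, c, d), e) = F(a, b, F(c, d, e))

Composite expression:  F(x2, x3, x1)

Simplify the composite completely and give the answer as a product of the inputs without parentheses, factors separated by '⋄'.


Associativity of F dissolves the nesting; only the x-input order survives.
F(x2, x3, x1) unparenthesizes to x2 ⋄ x3 ⋄ x1

x2 ⋄ x3 ⋄ x1


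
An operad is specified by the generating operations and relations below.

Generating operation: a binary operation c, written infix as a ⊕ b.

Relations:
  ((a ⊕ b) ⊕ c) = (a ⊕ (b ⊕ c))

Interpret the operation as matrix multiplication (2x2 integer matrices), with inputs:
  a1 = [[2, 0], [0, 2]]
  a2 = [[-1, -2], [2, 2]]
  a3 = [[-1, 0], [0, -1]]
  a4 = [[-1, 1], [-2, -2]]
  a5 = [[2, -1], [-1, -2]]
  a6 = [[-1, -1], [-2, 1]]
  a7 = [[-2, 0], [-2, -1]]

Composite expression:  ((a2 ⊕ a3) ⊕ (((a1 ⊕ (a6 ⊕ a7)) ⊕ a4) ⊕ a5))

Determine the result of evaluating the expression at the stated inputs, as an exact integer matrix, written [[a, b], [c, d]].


(a2 ⊕ a3) = [[1, 2], [-2, -2]]
(a6 ⊕ a7) = [[4, 1], [2, -1]]
(a1 ⊕ (a6 ⊕ a7)) = [[8, 2], [4, -2]]
((a1 ⊕ (a6 ⊕ a7)) ⊕ a4) = [[-12, 4], [0, 8]]
(((a1 ⊕ (a6 ⊕ a7)) ⊕ a4) ⊕ a5) = [[-28, 4], [-8, -16]]
((a2 ⊕ a3) ⊕ (((a1 ⊕ (a6 ⊕ a7)) ⊕ a4) ⊕ a5)) = [[-44, -28], [72, 24]]

[[-44, -28], [72, 24]]


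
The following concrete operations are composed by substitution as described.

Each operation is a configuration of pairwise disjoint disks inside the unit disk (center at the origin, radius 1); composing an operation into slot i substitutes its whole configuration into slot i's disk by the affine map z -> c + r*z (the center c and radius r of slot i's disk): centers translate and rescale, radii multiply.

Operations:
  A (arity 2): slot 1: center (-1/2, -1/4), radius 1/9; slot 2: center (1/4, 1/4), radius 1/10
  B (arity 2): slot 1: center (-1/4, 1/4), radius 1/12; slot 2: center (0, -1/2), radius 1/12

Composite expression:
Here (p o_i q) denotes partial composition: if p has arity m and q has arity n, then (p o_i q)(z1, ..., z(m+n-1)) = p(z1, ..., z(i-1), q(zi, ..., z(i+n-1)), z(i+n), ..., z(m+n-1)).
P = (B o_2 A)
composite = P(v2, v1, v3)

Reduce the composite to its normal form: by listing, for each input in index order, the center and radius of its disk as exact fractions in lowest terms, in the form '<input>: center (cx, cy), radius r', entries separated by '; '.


v1: center (-1/24, -25/48), radius 1/108; v2: center (-1/4, 1/4), radius 1/12; v3: center (1/48, -23/48), radius 1/120


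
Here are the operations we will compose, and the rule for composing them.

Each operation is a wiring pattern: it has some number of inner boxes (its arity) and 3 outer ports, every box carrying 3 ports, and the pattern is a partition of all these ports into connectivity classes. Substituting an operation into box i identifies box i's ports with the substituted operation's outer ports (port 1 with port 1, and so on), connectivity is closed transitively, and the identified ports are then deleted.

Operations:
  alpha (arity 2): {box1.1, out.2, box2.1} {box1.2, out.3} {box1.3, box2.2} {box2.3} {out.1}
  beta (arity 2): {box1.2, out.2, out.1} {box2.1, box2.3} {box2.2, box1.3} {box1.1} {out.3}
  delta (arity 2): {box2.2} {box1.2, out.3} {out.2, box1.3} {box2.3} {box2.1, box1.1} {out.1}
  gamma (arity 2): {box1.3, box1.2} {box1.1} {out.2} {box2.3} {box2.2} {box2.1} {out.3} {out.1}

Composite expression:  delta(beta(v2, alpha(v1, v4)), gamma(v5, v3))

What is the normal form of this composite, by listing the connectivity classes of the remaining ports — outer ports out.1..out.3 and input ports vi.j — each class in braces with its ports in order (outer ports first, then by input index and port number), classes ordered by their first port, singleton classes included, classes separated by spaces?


Connectivity passes through glued delta-boundaries; trace each wire chain.
the subtree at alpha composes to {out.1} {out.2, v1.1, v4.1} {out.3, v1.2} {v1.3, v4.2} {v4.3} on (v1, v4); out.j = own outer ports
the subtree at beta composes to {out.1, out.2, v2.2} {out.3} {v1.1, v2.3, v4.1} {v1.2} {v1.3, v4.2} {v2.1} {v4.3} on (v2, v1, v4); out.j = own outer ports
the subtree at gamma composes to {out.1} {out.2} {out.3} {v3.1} {v3.2} {v3.3} {v5.1} {v5.2, v5.3} on (v5, v3); out.j = own outer ports
the subtree at delta composes to {out.1} {out.2} {out.3, v2.2} {v1.1, v2.3, v4.1} {v1.2} {v1.3, v4.2} {v2.1} {v3.1} {v3.2} {v3.3} {v4.3} {v5.1} {v5.2, v5.3} on (v2, v1, v4, v5, v3); out.j = own outer ports

{out.1} {out.2} {out.3, v2.2} {v1.1, v2.3, v4.1} {v1.2} {v1.3, v4.2} {v2.1} {v3.1} {v3.2} {v3.3} {v4.3} {v5.1} {v5.2, v5.3}
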